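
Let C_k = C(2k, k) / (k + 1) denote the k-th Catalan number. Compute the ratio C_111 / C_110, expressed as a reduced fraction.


Using C_k = (2k)! / (k! (k+1)!), the ratio C_{k+1}/C_k simplifies to
C_{k+1}/C_k = [(2k+2)! / ((k+1)! (k+2)!)] * [k! (k+1)! / (2k)!]
 = (2k+2)(2k+1) / ((k+1)(k+2)) = 2(2k+1) / (k+2).
For k = 110: 2(2*110 + 1) / (110 + 2) = 442/112 = 221/56.

221/56


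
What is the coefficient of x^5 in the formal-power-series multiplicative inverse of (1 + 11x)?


The inverse is 1/(1 + 11x). Apply the geometric identity 1/(1 - y) = sum_{k>=0} y^k with y = -11x:
1/(1 + 11x) = sum_{k>=0} (-11)^k x^k.
So the coefficient of x^5 is (-11)^5 = -161051.

-161051


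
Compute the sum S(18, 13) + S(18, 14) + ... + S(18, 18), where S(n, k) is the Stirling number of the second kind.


By definition, S(n, k) counts partitions of an n-set into exactly k nonempty blocks.
Computing row n = 18 for k = 13..18:
S(18, k): 125854638, 8408778, 367200, 9996, 153, 1
Sum = 134640766.

134640766


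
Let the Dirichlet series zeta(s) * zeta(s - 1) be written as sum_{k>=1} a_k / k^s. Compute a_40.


Convolution gives a_k = sum_{d | k} d * 1 = sum_{d | k} d = sigma(k), the sum of positive divisors of k.
For k = 40, the divisors are 1, 2, 4, 5, 8, 10, 20, 40, so
sigma(40) = 1 + 2 + 4 + 5 + 8 + 10 + 20 + 40 = 90.

90


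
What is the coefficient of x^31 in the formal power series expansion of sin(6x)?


The Maclaurin series is sin(t) = sum_{k>=0} (-1)^k t^(2k+1) / (2k+1)!, so substituting t = 6x, only odd powers of x are nonzero, with coefficient of x^(2k+1) equal to (-1)^k 6^(2k+1) / (2k+1)!.
Write 31 = 2*15 + 1, giving the coefficient (-1)^15 * 6^31 / 31! = -1326443518324400147398656/8222838654177922817725562880000000 = -4132485216/25617946563506171875.

-4132485216/25617946563506171875


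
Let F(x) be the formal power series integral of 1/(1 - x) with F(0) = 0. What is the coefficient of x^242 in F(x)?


1/(1 - x) = sum_{k>=0} x^k. Integrating termwise and using F(0) = 0 gives
F(x) = sum_{k>=0} x^(k+1) / (k+1) = sum_{m>=1} x^m / m = -ln(1 - x).
So the coefficient of x^242 is 1/242 = 1/242.

1/242


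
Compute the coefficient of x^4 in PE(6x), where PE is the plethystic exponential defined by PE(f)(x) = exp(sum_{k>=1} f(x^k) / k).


With f(x) = 6x, the exponent is sum_{k>=1} 6 x^k / k = 6 * (-ln(1 - x)). Exponentiating:
PE(6x) = exp(-6 ln(1 - x)) = 1/(1 - x)^6.
By the negative binomial expansion, [x^n] 1/(1 - x)^6 = C(n + 5, 5).
For n = 4: C(9, 5) = 126.

126


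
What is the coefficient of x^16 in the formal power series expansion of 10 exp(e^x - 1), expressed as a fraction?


exp(e^x - 1) is the exponential generating function for the Bell numbers Bell_k: exp(e^x - 1) = sum_{k>=0} Bell_k x^k / k!.
So the coefficient of x^16 in 10 exp(e^x - 1) is 10 Bell_16 / 16!.
Computing: Bell_16 = 10480142147 and 16! = 20922789888000, giving
10 * 10480142147/20922789888000 = 10480142147/2092278988800.

10480142147/2092278988800


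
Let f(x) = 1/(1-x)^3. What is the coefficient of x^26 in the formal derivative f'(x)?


Differentiate: d/dx [ 1/(1-x)^r ] = r / (1-x)^(r+1).
Here r = 3, so f'(x) = 3 / (1-x)^4.
The expansion of 1/(1-x)^(r+1) has coefficient of x^n equal to C(n+r, r).
So the coefficient of x^26 in f'(x) is
3 * C(29, 3) = 3 * 3654 = 10962

10962


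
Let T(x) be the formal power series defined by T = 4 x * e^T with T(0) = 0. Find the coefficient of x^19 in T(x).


Apply the Lagrange inversion formula: if T = 4 x * phi(T) with phi(t) = e^t, then
[x^n] T = 4^n * (1/n) [t^(n-1)] phi(t)^n = 4^n * (1/n) [t^(n-1)] e^(n t) = 4^n * (1/n) * n^(n-1) / (n-1)! = 4^n * n^(n-1) / n!.
When c = 1 this is the Cayley count of rooted labeled trees on n vertices, divided by n!.
For n = 19: 4^19 * 19^18 / 19! = 274877906944 * 104127350297911241532841/121645100408832000 = 22986408519154226947692691456/97692469875.

22986408519154226947692691456/97692469875


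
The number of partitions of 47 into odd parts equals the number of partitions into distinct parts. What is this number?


Computing partitions of 47 into odd parts (1, 3, 5, ...):
Using the generating function prod_{k>=0} 1/(1-x^(2k+1)),
the count is 2590

2590


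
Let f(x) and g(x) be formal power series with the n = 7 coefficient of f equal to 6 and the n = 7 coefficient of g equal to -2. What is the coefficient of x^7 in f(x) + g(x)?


Addition of formal power series is termwise.
The coefficient of x^7 in f + g = 6 + -2
= 4

4


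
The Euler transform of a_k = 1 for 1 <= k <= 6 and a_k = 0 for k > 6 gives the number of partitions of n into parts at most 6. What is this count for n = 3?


Partitions of 3 into parts at most 6:
Using generating function (1-x)^(-1)(1-x^2)^(-1)...(1-x^6)^(-1),
the coefficient of x^3 = 3

3


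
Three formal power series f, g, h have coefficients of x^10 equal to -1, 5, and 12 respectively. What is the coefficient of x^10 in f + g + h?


Series addition is componentwise:
-1 + 5 + 12
= 16

16


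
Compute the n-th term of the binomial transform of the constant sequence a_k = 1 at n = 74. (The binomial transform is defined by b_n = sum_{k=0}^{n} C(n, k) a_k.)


With a_k = 1 for all k, b_n = sum_{k=0}^{n} C(n, k) = 2^n by the binomial theorem.
For n = 74: 2^74 = 18889465931478580854784.

18889465931478580854784


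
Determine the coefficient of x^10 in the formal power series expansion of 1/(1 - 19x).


The geometric series identity gives 1/(1 - c x) = sum_{k>=0} c^k x^k, so the coefficient of x^k is c^k.
Here c = 19 and k = 10.
Computing: 19^10 = 6131066257801

6131066257801


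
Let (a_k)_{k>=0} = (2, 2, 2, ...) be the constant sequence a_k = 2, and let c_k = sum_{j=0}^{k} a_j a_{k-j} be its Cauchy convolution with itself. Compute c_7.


Since a_j = 2 for all j >= 0, the convolution sum becomes
c_k = sum_{j=0}^{k} 2 * 2 = 4 * (k + 1).
Equivalently, the generating function of (a_k) is 2/(1 - x) and its square is 4/(1 - x)^2 = sum_{k>=0} 4(k + 1) x^k.
For k = 7: 4 * 8 = 32.

32


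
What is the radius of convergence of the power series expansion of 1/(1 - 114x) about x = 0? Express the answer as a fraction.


Expanding 1/(1 - 114x) = sum_{k>=0} 114^k x^k, the series converges when |114x| < 1, i.e., |x| < 1/114.
So the radius of convergence is 1/114 = 1/114.

1/114


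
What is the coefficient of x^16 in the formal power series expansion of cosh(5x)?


The Maclaurin series is cosh(t) = sum_{m>=0} t^(2m) / (2m)!, so substituting t = 5x, only even powers of x are nonzero, with coefficient of x^(2m) equal to 5^(2m) / (2m)!.
For x^16 the coefficient is 5^16/16! = 152587890625/20922789888000 = 1220703125/167382319104.

1220703125/167382319104


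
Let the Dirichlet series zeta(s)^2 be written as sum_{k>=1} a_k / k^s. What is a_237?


The Dirichlet convolution of the constant function 1 with itself gives (1 * 1)(k) = sum_{d | k} 1 = d(k), the number of positive divisors of k.
Since zeta(s) = sum_{k>=1} 1/k^s, we have zeta(s)^2 = sum_{k>=1} d(k)/k^s, so a_k = d(k).
For k = 237: the divisors are 1, 3, 79, 237.
Count = 4.

4


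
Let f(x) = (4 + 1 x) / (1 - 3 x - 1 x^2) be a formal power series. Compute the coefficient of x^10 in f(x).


Write f(x) = sum_{k>=0} a_k x^k. Multiplying both sides by 1 - 3 x - 1 x^2 gives
(1 - 3 x - 1 x^2) sum_{k>=0} a_k x^k = 4 + 1 x.
Matching coefficients:
 x^0: a_0 = 4
 x^1: a_1 - 3 a_0 = 1  =>  a_1 = 3*4 + 1 = 13
 x^k (k >= 2): a_k = 3 a_{k-1} + 1 a_{k-2}.
Iterating: a_2 = 43, a_3 = 142, a_4 = 469, a_5 = 1549, a_6 = 5116, a_7 = 16897, a_8 = 55807, a_9 = 184318, a_10 = 608761.
So the coefficient of x^10 is 608761.

608761


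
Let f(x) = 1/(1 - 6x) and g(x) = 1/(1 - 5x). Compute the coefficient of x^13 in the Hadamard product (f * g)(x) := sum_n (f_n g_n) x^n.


f has coefficients f_k = 6^k and g has coefficients g_k = 5^k, so the Hadamard product has coefficient (f*g)_k = 6^k * 5^k = 30^k.
For k = 13: 30^13 = 15943230000000000000.

15943230000000000000


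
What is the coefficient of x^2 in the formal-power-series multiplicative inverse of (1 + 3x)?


The inverse is 1/(1 + 3x). Apply the geometric identity 1/(1 - y) = sum_{k>=0} y^k with y = -3x:
1/(1 + 3x) = sum_{k>=0} (-3)^k x^k.
So the coefficient of x^2 is (-3)^2 = 9.

9


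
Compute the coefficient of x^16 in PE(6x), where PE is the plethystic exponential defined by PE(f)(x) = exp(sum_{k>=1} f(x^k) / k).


With f(x) = 6x, the exponent is sum_{k>=1} 6 x^k / k = 6 * (-ln(1 - x)). Exponentiating:
PE(6x) = exp(-6 ln(1 - x)) = 1/(1 - x)^6.
By the negative binomial expansion, [x^n] 1/(1 - x)^6 = C(n + 5, 5).
For n = 16: C(21, 5) = 20349.

20349


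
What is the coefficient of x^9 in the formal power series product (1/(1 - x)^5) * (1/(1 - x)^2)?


Combine the factors: (1/(1 - x)^5) * (1/(1 - x)^2) = 1/(1 - x)^7.
Then use 1/(1 - x)^r = sum_{k>=0} C(k + r - 1, r - 1) x^k with r = 7 and k = 9:
C(15, 6) = 5005.

5005


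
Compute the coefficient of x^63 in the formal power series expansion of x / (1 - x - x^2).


Let f(x) = sum_{k>=0} a_k x^k. Multiplying f(x) * (1 - x - x^2) = x and matching coefficients gives a_0 = 0, a_1 = 1, and a_k = a_{k-1} + a_{k-2} for k >= 2. These are the Fibonacci numbers F_k.
Iterating from F_0 = 0, F_1 = 1:
F_0=0, F_1=1, F_2=1, F_3=2, F_4=3, F_5=5, F_6=8, F_7=13, F_8=21, F_9=34, ...
F_63 = 6557470319842.

6557470319842


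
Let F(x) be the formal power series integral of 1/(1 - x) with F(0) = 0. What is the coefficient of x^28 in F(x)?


1/(1 - x) = sum_{k>=0} x^k. Integrating termwise and using F(0) = 0 gives
F(x) = sum_{k>=0} x^(k+1) / (k+1) = sum_{m>=1} x^m / m = -ln(1 - x).
So the coefficient of x^28 is 1/28 = 1/28.

1/28


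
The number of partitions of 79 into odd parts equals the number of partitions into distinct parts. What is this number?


Computing partitions of 79 into odd parts (1, 3, 5, ...):
Using the generating function prod_{k>=0} 1/(1-x^(2k+1)),
the count is 70488

70488


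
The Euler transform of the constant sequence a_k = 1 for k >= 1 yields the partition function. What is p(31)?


The Euler transform converts the sequence a_k = 1 into the number of integer partitions.
Using the recurrence or dynamic programming:
p(31) = 6842

6842


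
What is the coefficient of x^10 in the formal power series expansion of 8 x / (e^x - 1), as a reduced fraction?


The exponential generating function for Bernoulli numbers is
x / (e^x - 1) = sum_{k>=0} B_k x^k / k!.
So the coefficient of x^10 in 8 x / (e^x - 1) is 8 B_10 / 10!.
Computing: B_10 = 5/66, 10! = 3628800, giving
8 * 5/66 / 3628800 = 1/5987520.

1/5987520


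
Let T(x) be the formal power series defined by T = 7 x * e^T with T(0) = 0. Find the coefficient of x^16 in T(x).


Apply the Lagrange inversion formula: if T = 7 x * phi(T) with phi(t) = e^t, then
[x^n] T = 7^n * (1/n) [t^(n-1)] phi(t)^n = 7^n * (1/n) [t^(n-1)] e^(n t) = 7^n * (1/n) * n^(n-1) / (n-1)! = 7^n * n^(n-1) / n!.
When c = 1 this is the Cayley count of rooted labeled trees on n vertices, divided by n!.
For n = 16: 7^16 * 16^15 / 16! = 33232930569601 * 1152921504606846976/20922789888000 = 23862852954350227835322368/13030875.

23862852954350227835322368/13030875


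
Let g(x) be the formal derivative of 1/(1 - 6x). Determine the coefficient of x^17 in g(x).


Differentiate termwise: d/dx sum_{k>=0} 6^k x^k = sum_{k>=1} k 6^k x^(k-1) = sum_{j>=0} (j+1) 6^(j+1) x^j.
Equivalently, d/dx [1/(1 - 6x)] = 6/(1 - 6x)^2.
For j = 17: 18 * 6^18 = 18 * 101559956668416 = 1828079220031488.

1828079220031488


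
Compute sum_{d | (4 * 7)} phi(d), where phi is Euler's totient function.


First, 4 * 7 = 28. One classical identity is sum_{d | n} phi(d) = n (each k in [1, n] has a unique gcd with n, and among the k's with gcd(k, n) = n/d there are phi(d) of them). So the sum equals 28. We also verify directly:
Divisors of 28: 1, 2, 4, 7, 14, 28.
phi values: 1, 1, 2, 6, 6, 12.
Sum = 28.

28


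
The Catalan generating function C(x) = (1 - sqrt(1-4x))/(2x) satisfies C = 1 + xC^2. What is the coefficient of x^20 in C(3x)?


Substituting x -> 3x scales the n-th coefficient by 3^n, so [x^20] C(3x) = 3^20 * C_20.
C_20 = C(2*20, 20)/(21) = 137846528820/21 = 6564120420.
So 3^20 * 6564120420 = 3486784401 * 6564120420 = 22887672686741568420.

22887672686741568420


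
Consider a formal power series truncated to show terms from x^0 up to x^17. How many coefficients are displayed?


From x^0 to x^17 inclusive, the count is 17 - 0 + 1 = 18.

18


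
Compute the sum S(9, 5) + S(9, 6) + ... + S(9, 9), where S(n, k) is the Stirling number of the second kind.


By definition, S(n, k) counts partitions of an n-set into exactly k nonempty blocks.
Computing row n = 9 for k = 5..9:
S(9, k): 6951, 2646, 462, 36, 1
Sum = 10096.

10096


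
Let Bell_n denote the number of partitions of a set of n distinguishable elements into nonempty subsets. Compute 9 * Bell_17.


Bell_17 can be computed from the Bell triangle or from Dobinski's identity Bell_n = (1/e) * sum_{k>=0} k^n / k!.
Computing Bell_17 = 82864869804.
Then 9 * 82864869804 = 745783828236.

745783828236


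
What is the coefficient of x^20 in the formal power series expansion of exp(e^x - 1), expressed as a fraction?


exp(e^x - 1) is the exponential generating function for the Bell numbers Bell_k: exp(e^x - 1) = sum_{k>=0} Bell_k x^k / k!.
So the coefficient of x^20 in exp(e^x - 1) is Bell_20 / 20!.
Computing: Bell_20 = 51724158235372 and 20! = 2432902008176640000, giving
51724158235372/2432902008176640000 = 263898766507/12412765347840000.

263898766507/12412765347840000


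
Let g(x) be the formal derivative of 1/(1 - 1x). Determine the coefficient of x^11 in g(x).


Differentiate termwise: d/dx sum_{k>=0} 1^k x^k = sum_{k>=1} k 1^k x^(k-1) = sum_{j>=0} (j+1) 1^(j+1) x^j.
Equivalently, d/dx [1/(1 - 1x)] = 1/(1 - 1x)^2.
For j = 11: 12 * 1^12 = 12 * 1 = 12.

12


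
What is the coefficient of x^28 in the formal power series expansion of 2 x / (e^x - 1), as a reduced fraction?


The exponential generating function for Bernoulli numbers is
x / (e^x - 1) = sum_{k>=0} B_k x^k / k!.
So the coefficient of x^28 in 2 x / (e^x - 1) is 2 B_28 / 28!.
Computing: B_28 = -23749461029/870, 28! = 304888344611713860501504000000, giving
2 * -23749461029/870 / 304888344611713860501504000000 = -3392780147/18946632843727932759736320000000.

-3392780147/18946632843727932759736320000000


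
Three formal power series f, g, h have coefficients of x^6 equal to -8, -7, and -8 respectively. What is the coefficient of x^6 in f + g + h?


Series addition is componentwise:
-8 + -7 + -8
= -23

-23


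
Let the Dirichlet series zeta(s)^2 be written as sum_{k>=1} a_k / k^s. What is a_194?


The Dirichlet convolution of the constant function 1 with itself gives (1 * 1)(k) = sum_{d | k} 1 = d(k), the number of positive divisors of k.
Since zeta(s) = sum_{k>=1} 1/k^s, we have zeta(s)^2 = sum_{k>=1} d(k)/k^s, so a_k = d(k).
For k = 194: the divisors are 1, 2, 97, 194.
Count = 4.

4


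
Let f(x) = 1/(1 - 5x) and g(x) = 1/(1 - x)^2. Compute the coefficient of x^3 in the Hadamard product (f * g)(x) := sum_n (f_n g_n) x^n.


f has coefficients f_k = 5^k. For g = 1/(1 - x)^2 the coefficient is g_k = C(k + 1, 1) = k + 1. The Hadamard coefficient is (f * g)_k = 5^k * (k + 1).
For k = 3: 5^3 * 4 = 125 * 4 = 500.

500


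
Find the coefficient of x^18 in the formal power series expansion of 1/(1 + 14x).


Write 1/(1 + c x) = 1/(1 - (-c) x) and apply the geometric-series identity
1/(1 - y) = sum_{k>=0} y^k to get 1/(1 + c x) = sum_{k>=0} (-c)^k x^k.
So the coefficient of x^k is (-c)^k = (-1)^k * c^k.
Here c = 14 and k = 18:
(-14)^18 = 1 * 426878854210636742656 = 426878854210636742656

426878854210636742656


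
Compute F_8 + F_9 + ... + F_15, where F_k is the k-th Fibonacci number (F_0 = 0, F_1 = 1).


Use the identity sum_{k=0}^{N} F_k = F_{N+2} - 1 (which follows from F_{k+2} - F_{k+1} = F_k). Then
sum_{k=8}^{15} F_k = (F_{17} - 1) - (F_{9} - 1) = F_{17} - F_{9}.
Computing: F_{17} = 1597, F_{9} = 34, so
Sum = 1597 - 34 = 1563.

1563


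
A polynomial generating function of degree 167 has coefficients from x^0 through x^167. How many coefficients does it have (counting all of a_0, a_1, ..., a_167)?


A polynomial of degree 167 takes the form a_0 + a_1 x + ... + a_167 x^167.
The number of coefficients is 167 + 1 = 168.

168


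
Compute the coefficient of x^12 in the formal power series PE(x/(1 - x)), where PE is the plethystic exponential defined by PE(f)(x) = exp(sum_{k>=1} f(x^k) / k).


For f(x) = x/(1 - x) we have
sum_{k>=1} f(x^k) / k = sum_{k>=1} (1/k) * x^k / (1 - x^k) = sum_{k, m >= 1} x^(k m) / k,
which after exponentiating simplifies to
PE(x/(1 - x)) = prod_{k>=1} 1 / (1 - x^k).
This is the generating function for the partition function p(n), so the coefficient of x^12 is p(12).
Computing p(12) by dynamic programming over parts 1, 2, ..., 12: p(12) = 77.

77


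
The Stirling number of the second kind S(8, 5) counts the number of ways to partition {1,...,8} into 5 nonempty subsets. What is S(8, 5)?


Using the explicit formula S(n,k) = (1/k!) sum_{j=0}^{k} (-1)^(k-j) C(k,j) j^n:
S(8, 5) = 1050
Equivalently, S(n,k) is n! times the coefficient of x^n in the EGF (e^x - 1)^k / k!.

1050


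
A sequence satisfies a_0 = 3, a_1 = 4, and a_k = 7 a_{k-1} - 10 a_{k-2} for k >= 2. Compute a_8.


The characteristic equation is t^2 - 7 t + 10 = 0, with roots r_1 = 5 and r_2 = 2 (so c_1 = r_1 + r_2, c_2 = -r_1 r_2 as required).
One can use the closed form a_n = A r_1^n + B r_2^n, but direct iteration is more reliable:
a_0 = 3, a_1 = 4, a_2 = -2, a_3 = -54, a_4 = -358, a_5 = -1966, a_6 = -10182, a_7 = -51614, a_8 = -259478.
So a_8 = -259478.

-259478


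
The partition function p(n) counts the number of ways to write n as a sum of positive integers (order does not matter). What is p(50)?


Using the generating function prod_{k>=1} 1/(1-x^k), we compute p(50).
By dynamic programming over parts 1 through 50:
p(50) = 204226

204226


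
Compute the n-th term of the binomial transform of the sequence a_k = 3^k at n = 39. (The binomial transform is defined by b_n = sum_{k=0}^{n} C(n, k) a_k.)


With a_k = 3^k, b_n = sum_{k=0}^{n} C(n, k) 3^k = (1 + 3)^n by the binomial theorem.
For n = 39: (1 + 3)^39 = 4^39 = 302231454903657293676544.

302231454903657293676544


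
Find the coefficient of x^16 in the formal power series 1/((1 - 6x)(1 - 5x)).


By partial fractions or Cauchy convolution:
The coefficient equals sum_{k=0}^{16} 6^k * 5^(16-k).
= 16163719991611

16163719991611


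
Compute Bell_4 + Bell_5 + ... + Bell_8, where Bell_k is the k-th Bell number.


Recall Bell_k counts set partitions of a k-set (with Bell_0 = 1 by convention).
Bell_4 through Bell_8: 15, 52, 203, 877, 4140
Sum = 15 + 52 + 203 + 877 + 4140 = 5287.

5287


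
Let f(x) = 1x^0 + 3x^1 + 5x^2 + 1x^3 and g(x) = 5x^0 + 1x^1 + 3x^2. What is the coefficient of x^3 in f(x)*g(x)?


Cauchy product at x^3:
3*3 + 5*1 + 1*5
= 19

19


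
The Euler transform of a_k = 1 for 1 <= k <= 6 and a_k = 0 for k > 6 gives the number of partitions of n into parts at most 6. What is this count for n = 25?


Partitions of 25 into parts at most 6:
Using generating function (1-x)^(-1)(1-x^2)^(-1)...(1-x^6)^(-1),
the coefficient of x^25 = 612

612


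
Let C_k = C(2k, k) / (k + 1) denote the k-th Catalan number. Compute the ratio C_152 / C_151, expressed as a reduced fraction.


Using C_k = (2k)! / (k! (k+1)!), the ratio C_{k+1}/C_k simplifies to
C_{k+1}/C_k = [(2k+2)! / ((k+1)! (k+2)!)] * [k! (k+1)! / (2k)!]
 = (2k+2)(2k+1) / ((k+1)(k+2)) = 2(2k+1) / (k+2).
For k = 151: 2(2*151 + 1) / (151 + 2) = 606/153 = 202/51.

202/51


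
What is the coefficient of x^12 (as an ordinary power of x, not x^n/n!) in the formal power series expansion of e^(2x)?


The exponential series is e^y = sum_{k>=0} y^k / k!. Substituting y = 2x gives
e^(2x) = sum_{k>=0} 2^k x^k / k!.
So the coefficient of x^n is a^n/n! with a = 2, n = 12:
2^12 / 12! = 4096/479001600 = 4/467775

4/467775


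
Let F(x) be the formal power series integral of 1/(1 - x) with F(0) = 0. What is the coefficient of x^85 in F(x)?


1/(1 - x) = sum_{k>=0} x^k. Integrating termwise and using F(0) = 0 gives
F(x) = sum_{k>=0} x^(k+1) / (k+1) = sum_{m>=1} x^m / m = -ln(1 - x).
So the coefficient of x^85 is 1/85 = 1/85.

1/85


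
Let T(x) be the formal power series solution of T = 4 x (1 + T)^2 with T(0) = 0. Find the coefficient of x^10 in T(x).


Apply the Lagrange inversion formula: if T = 4 x * phi(T) with phi(t) = (1 + t)^2, then [x^n] T = 4^n * (1/n) [t^(n-1)] phi(t)^n = 4^n * (1/n) [t^(n-1)] (1 + t)^(2n) = 4^n * (1/n) C(2n, n-1).
Using the identity C(2n, n-1) = C(2n, n) * n / (n+1), the unscaled factor equals C(2n, n) / (n+1) = C_n, the n-th Catalan number.
For n = 10: C_10 = C(20, 10) / 11 = 184756/11 = 16796.
With the 4^10 = 1048576 factor, the coefficient is 1048576 * 16796 = 17611882496.

17611882496


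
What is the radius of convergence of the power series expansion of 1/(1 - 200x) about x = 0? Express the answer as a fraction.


Expanding 1/(1 - 200x) = sum_{k>=0} 200^k x^k, the series converges when |200x| < 1, i.e., |x| < 1/200.
So the radius of convergence is 1/200 = 1/200.

1/200


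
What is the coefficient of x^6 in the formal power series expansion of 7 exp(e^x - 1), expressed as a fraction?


exp(e^x - 1) is the exponential generating function for the Bell numbers Bell_k: exp(e^x - 1) = sum_{k>=0} Bell_k x^k / k!.
So the coefficient of x^6 in 7 exp(e^x - 1) is 7 Bell_6 / 6!.
Computing: Bell_6 = 203 and 6! = 720, giving
7 * 203/720 = 1421/720.

1421/720


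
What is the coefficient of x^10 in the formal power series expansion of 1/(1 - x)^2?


The expansion 1/(1 - x)^r = sum_{k>=0} C(k + r - 1, r - 1) x^k follows from the multiset / negative-binomial theorem (or from repeated differentiation of the geometric series).
For r = 2 and k = 10:
C(11, 1) = 39916800 / (1 * 3628800) = 11.

11


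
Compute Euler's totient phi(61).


phi(n) counts integers in [1, n] coprime to n. Using the multiplicative formula phi(n) = n * prod_{p | n} (1 - 1/p):
61 = 61, so
phi(61) = 61 * (1 - 1/61) = 60.

60


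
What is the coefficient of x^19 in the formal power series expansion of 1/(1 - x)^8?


The negative binomial / multiset identity is
1/(1 - x)^r = sum_{k>=0} C(k + r - 1, r - 1) x^k.
Here r = 8 and k = 19, so the coefficient is
C(19 + 7, 7) = C(26, 7)
= 657800

657800


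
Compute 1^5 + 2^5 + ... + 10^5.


This power sum has a closed form given by Faulhaber's formula
sum_{k=1}^{m} k^p = (1 / (p + 1)) * sum_{j=0}^{p} C(p + 1, j) B_j m^(p + 1 - j),
but for small m direct computation is fastest:
1 + 32 + 243 + 1024 + 3125 + 7776 + 16807 + 32768 + 59049 + 100000 = 220825.

220825


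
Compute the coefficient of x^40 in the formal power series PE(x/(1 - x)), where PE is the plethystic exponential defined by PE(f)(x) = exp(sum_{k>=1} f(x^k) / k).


For f(x) = x/(1 - x) we have
sum_{k>=1} f(x^k) / k = sum_{k>=1} (1/k) * x^k / (1 - x^k) = sum_{k, m >= 1} x^(k m) / k,
which after exponentiating simplifies to
PE(x/(1 - x)) = prod_{k>=1} 1 / (1 - x^k).
This is the generating function for the partition function p(n), so the coefficient of x^40 is p(40).
Computing p(40) by dynamic programming over parts 1, 2, ..., 40: p(40) = 37338.

37338


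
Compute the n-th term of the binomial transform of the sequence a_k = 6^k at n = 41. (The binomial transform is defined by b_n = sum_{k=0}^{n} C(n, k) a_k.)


With a_k = 6^k, b_n = sum_{k=0}^{n} C(n, k) 6^k = (1 + 6)^n by the binomial theorem.
For n = 41: (1 + 6)^41 = 7^41 = 44567640326363195900190045974568007.

44567640326363195900190045974568007


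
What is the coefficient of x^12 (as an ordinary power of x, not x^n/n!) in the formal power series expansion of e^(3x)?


The exponential series is e^y = sum_{k>=0} y^k / k!. Substituting y = 3x gives
e^(3x) = sum_{k>=0} 3^k x^k / k!.
So the coefficient of x^n is a^n/n! with a = 3, n = 12:
3^12 / 12! = 531441/479001600 = 2187/1971200

2187/1971200


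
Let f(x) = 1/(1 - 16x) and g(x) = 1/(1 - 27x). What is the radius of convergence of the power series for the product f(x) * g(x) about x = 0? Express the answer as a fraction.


The radius of 1/(1 - 16x) is 1/16 (nearest singularity at x = 1/16), and the radius of 1/(1 - 27x) is 1/27.
The product f(x)*g(x) = 1/((1 - 16x)(1 - 27x)) has singularities at both 1/16 and 1/27, so its radius of convergence is the distance to the nearest one:
min(1/16, 1/27) = 1/27.

1/27


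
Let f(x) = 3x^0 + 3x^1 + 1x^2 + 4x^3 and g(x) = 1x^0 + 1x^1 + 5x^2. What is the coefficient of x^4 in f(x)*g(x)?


Cauchy product at x^4:
1*5 + 4*1
= 9

9


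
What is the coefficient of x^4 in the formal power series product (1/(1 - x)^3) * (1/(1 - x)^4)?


Combine the factors: (1/(1 - x)^3) * (1/(1 - x)^4) = 1/(1 - x)^7.
Then use 1/(1 - x)^r = sum_{k>=0} C(k + r - 1, r - 1) x^k with r = 7 and k = 4:
C(10, 6) = 210.

210


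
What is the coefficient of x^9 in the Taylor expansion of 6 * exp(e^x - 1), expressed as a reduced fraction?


exp(e^x - 1) = sum_{k>=0} Bell_k x^k / k!, where Bell_k is the k-th Bell number.
So the coefficient of x^9 is 6 * Bell_9 / 9!.
Computing: Bell_9 = 21147 and 9! = 362880, giving
6 * 21147/362880 = 1007/2880.

1007/2880


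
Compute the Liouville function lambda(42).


The Liouville function is lambda(k) = (-1)^Omega(k), where Omega(k) counts the prime factors of k with multiplicity.
Factoring: 42 = 2 * 3 * 7, so Omega(42) = 3.
lambda(42) = (-1)^3 = -1.

-1


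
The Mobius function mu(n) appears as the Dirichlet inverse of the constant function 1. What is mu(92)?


92 has a squared prime factor, so mu(92) = 0.
Factorization reveals a repeated prime.

0


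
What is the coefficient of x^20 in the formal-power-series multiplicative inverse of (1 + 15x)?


The inverse is 1/(1 + 15x). Apply the geometric identity 1/(1 - y) = sum_{k>=0} y^k with y = -15x:
1/(1 + 15x) = sum_{k>=0} (-15)^k x^k.
So the coefficient of x^20 is (-15)^20 = 332525673007965087890625.

332525673007965087890625


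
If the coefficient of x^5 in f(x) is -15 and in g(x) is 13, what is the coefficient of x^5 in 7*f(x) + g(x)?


Scalar multiplication scales coefficients: 7 * -15 = -105.
Then add the g coefficient: -105 + 13
= -92

-92


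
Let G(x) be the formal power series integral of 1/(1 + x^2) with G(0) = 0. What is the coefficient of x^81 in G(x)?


1/(1 + x^2) = sum_{j>=0} (-1)^j x^(2j). Integrating termwise with G(0) = 0:
G(x) = sum_{j>=0} (-1)^j x^(2j+1) / (2j+1) = arctan(x).
Only odd powers are nonzero. For x^81 write 81 = 2*40 + 1, giving
(-1)^40 / 81 = 1/81 = 1/81.

1/81


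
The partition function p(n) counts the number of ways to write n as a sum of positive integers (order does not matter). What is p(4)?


Using the generating function prod_{k>=1} 1/(1-x^k), we compute p(4).
By dynamic programming over parts 1 through 4:
p(4) = 5

5


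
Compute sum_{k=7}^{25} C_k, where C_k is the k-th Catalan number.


C_7 through C_25: 429, 1430, 4862, 16796, 58786, 208012, 742900, 2674440, 9694845, 35357670, 129644790, 477638700, 1767263190, 6564120420, 24466267020, 91482563640, 343059613650, 1289904147324, 4861946401452
Sum = 429 + 1430 + 4862 + 16796 + 58786 + 208012 + 742900 + 2674440 + 9694845 + 35357670 + 129644790 + 477638700 + 1767263190 + 6564120420 + 24466267020 + 91482563640 + 343059613650 + 1289904147324 + 4861946401452
= 6619846420356

6619846420356


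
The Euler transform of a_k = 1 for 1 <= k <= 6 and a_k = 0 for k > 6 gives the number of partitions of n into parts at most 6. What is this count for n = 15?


Partitions of 15 into parts at most 6:
Using generating function (1-x)^(-1)(1-x^2)^(-1)...(1-x^6)^(-1),
the coefficient of x^15 = 110

110


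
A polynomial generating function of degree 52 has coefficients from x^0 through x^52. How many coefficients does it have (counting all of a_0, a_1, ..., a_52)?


A polynomial of degree 52 takes the form a_0 + a_1 x + ... + a_52 x^52.
The number of coefficients is 52 + 1 = 53.

53


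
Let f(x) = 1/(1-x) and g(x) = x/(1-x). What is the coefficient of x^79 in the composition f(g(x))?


First simplify the composition: f(g(x)) = 1/(1 - x/(1-x)) = (1-x)/((1-x) - x) = (1-x)/(1-2x).
Now extract the coefficient. Write (1-x)/(1-2x) = 1/(1-2x) - x/(1-2x).
The coefficient of x^n in 1/(1-2x) is 2^n, and in x/(1-2x) is 2^(n-1) (for n >= 1).
So the coefficient of x^79 is 2^79 - 2^78 = 604462909807314587353088 - 302231454903657293676544 = 302231454903657293676544.

302231454903657293676544


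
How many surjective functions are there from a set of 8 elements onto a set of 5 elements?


By inclusion-exclusion on which target elements are missed, the number of surjections from an n-set onto a k-set is
surj(n, k) = sum_{j=0}^{k} (-1)^j C(k, j) (k - j)^n.
Equivalently surj(n, k) = k! * S(n, k), where S(n, k) is the Stirling number of the second kind.
For n = 8, k = 5:
S(8, 5) = 1050, so
surj = 5! * 1050 = 120 * 1050 = 126000.

126000


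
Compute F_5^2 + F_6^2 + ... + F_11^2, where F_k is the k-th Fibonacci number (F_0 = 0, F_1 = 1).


There is a standard identity sum_{k=0}^{N} F_k^2 = F_N * F_{N+1} (proved inductively from the telescoping relation F_k^2 = F_k F_{k+1} - F_{k-1} F_k). Then
sum_{k=5}^{11} F_k^2 = F_11 F_12 - F_4 F_5.
Computing: F_11 = 89, F_12 = 144, F_4 = 3, F_5 = 5.
Sum = 89 * 144 - 3 * 5 = 12801.

12801


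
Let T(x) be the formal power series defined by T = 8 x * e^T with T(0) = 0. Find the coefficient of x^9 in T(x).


Apply the Lagrange inversion formula: if T = 8 x * phi(T) with phi(t) = e^t, then
[x^n] T = 8^n * (1/n) [t^(n-1)] phi(t)^n = 8^n * (1/n) [t^(n-1)] e^(n t) = 8^n * (1/n) * n^(n-1) / (n-1)! = 8^n * n^(n-1) / n!.
When c = 1 this is the Cayley count of rooted labeled trees on n vertices, divided by n!.
For n = 9: 8^9 * 9^8 / 9! = 134217728 * 43046721/362880 = 557256278016/35.

557256278016/35


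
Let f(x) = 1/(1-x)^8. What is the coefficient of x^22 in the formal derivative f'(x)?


Differentiate: d/dx [ 1/(1-x)^r ] = r / (1-x)^(r+1).
Here r = 8, so f'(x) = 8 / (1-x)^9.
The expansion of 1/(1-x)^(r+1) has coefficient of x^n equal to C(n+r, r).
So the coefficient of x^22 in f'(x) is
8 * C(30, 8) = 8 * 5852925 = 46823400

46823400


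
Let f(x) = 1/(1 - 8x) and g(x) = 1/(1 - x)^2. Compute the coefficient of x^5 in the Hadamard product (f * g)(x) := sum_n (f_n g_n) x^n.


f has coefficients f_k = 8^k. For g = 1/(1 - x)^2 the coefficient is g_k = C(k + 1, 1) = k + 1. The Hadamard coefficient is (f * g)_k = 8^k * (k + 1).
For k = 5: 8^5 * 6 = 32768 * 6 = 196608.

196608


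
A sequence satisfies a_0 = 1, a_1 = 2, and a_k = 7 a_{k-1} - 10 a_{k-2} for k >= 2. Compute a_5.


The characteristic equation is t^2 - 7 t + 10 = 0, with roots r_1 = 5 and r_2 = 2 (so c_1 = r_1 + r_2, c_2 = -r_1 r_2 as required).
One can use the closed form a_n = A r_1^n + B r_2^n, but direct iteration is more reliable:
a_0 = 1, a_1 = 2, a_2 = 4, a_3 = 8, a_4 = 16, a_5 = 32.
So a_5 = 32.

32


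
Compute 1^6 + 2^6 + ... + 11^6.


This power sum has a closed form given by Faulhaber's formula
sum_{k=1}^{m} k^p = (1 / (p + 1)) * sum_{j=0}^{p} C(p + 1, j) B_j m^(p + 1 - j),
but for small m direct computation is fastest:
1 + 64 + 729 + 4096 + 15625 + 46656 + 117649 + 262144 + 531441 + 1000000 + 1771561 = 3749966.

3749966


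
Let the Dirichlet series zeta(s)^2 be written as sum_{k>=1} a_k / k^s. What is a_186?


The Dirichlet convolution of the constant function 1 with itself gives (1 * 1)(k) = sum_{d | k} 1 = d(k), the number of positive divisors of k.
Since zeta(s) = sum_{k>=1} 1/k^s, we have zeta(s)^2 = sum_{k>=1} d(k)/k^s, so a_k = d(k).
For k = 186: the divisors are 1, 2, 3, 6, 31, 62, 93, 186.
Count = 8.

8


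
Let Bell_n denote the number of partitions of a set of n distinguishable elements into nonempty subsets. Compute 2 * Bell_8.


Bell_8 can be computed from the Bell triangle or from Dobinski's identity Bell_n = (1/e) * sum_{k>=0} k^n / k!.
Computing Bell_8 = 4140.
Then 2 * 4140 = 8280.

8280


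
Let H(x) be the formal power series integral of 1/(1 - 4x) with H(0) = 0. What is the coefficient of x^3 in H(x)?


1/(1 - 4x) = sum_{k>=0} 4^k x^k. Integrating termwise with H(0) = 0:
H(x) = sum_{k>=0} 4^k x^(k+1) / (k+1) = sum_{m>=1} 4^(m-1) x^m / m.
For m = 3: 4^2/3 = 16/3 = 16/3.

16/3


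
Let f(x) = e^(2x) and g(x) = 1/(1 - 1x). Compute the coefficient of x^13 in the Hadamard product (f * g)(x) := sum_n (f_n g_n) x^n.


Expanding: f_k = 2^k/k! (from e^(2x)) and g_k = 1^k (from 1/(1 - 1x)). So the Hadamard coefficient (f * g)_k = 2^k 1^k / k! = (2)^k / k!.
For k = 13: 2^13/13! = 8192/6227020800 = 8/6081075.

8/6081075


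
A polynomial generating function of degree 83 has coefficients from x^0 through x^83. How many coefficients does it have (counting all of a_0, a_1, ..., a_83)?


A polynomial of degree 83 takes the form a_0 + a_1 x + ... + a_83 x^83.
The number of coefficients is 83 + 1 = 84.

84


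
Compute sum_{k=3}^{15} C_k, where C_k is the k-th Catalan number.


C_3 through C_15: 5, 14, 42, 132, 429, 1430, 4862, 16796, 58786, 208012, 742900, 2674440, 9694845
Sum = 5 + 14 + 42 + 132 + 429 + 1430 + 4862 + 16796 + 58786 + 208012 + 742900 + 2674440 + 9694845
= 13402693

13402693


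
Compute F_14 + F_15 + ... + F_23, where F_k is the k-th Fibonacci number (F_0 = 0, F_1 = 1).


Use the identity sum_{k=0}^{N} F_k = F_{N+2} - 1 (which follows from F_{k+2} - F_{k+1} = F_k). Then
sum_{k=14}^{23} F_k = (F_{25} - 1) - (F_{15} - 1) = F_{25} - F_{15}.
Computing: F_{25} = 75025, F_{15} = 610, so
Sum = 75025 - 610 = 74415.

74415


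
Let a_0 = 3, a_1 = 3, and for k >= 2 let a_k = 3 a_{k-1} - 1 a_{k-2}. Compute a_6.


Iterating the recurrence forward:
a_0 = 3
a_1 = 3
a_2 = 3*3 - 1*3 = 6
a_3 = 3*6 - 1*3 = 15
a_4 = 3*15 - 1*6 = 39
a_5 = 3*39 - 1*15 = 102
a_6 = 3*102 - 1*39 = 267
So a_6 = 267.

267


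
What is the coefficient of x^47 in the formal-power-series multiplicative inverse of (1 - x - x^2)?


Let the inverse be f(x) = sum_{k>=0} a_k x^k. From f(x) * (1 - x - x^2) = 1 and matching coefficients:
 x^0: a_0 = 1.
 x^1: a_1 - a_0 = 0, so a_1 = 1.
 x^k (k >= 2): a_k - a_{k-1} - a_{k-2} = 0, i.e. a_k = a_{k-1} + a_{k-2}.
This is the Fibonacci-type recurrence shifted so that a_0 = a_1 = 1.
Iterating: a_0=1, a_1=1, a_2=2, a_3=3, a_4=5, a_5=8, a_6=13, a_7=21, a_8=34, a_9=55, ...
a_47 = 4807526976.

4807526976


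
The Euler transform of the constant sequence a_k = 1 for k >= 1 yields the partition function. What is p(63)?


The Euler transform converts the sequence a_k = 1 into the number of integer partitions.
Using the recurrence or dynamic programming:
p(63) = 1505499

1505499


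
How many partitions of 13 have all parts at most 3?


Using the generating function (1-x)^(-1)(1-x^2)^(-1)(1-x^3)^(-1),
the coefficient of x^13 counts these restricted partitions.
Result = 21

21


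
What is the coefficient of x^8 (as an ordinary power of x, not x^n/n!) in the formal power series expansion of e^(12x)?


The exponential series is e^y = sum_{k>=0} y^k / k!. Substituting y = 12x gives
e^(12x) = sum_{k>=0} 12^k x^k / k!.
So the coefficient of x^n is a^n/n! with a = 12, n = 8:
12^8 / 8! = 429981696/40320 = 373248/35

373248/35


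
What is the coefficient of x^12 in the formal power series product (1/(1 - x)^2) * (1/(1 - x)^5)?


Combine the factors: (1/(1 - x)^2) * (1/(1 - x)^5) = 1/(1 - x)^7.
Then use 1/(1 - x)^r = sum_{k>=0} C(k + r - 1, r - 1) x^k with r = 7 and k = 12:
C(18, 6) = 18564.

18564


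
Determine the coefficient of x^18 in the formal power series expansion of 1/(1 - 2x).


The geometric series identity gives 1/(1 - c x) = sum_{k>=0} c^k x^k, so the coefficient of x^k is c^k.
Here c = 2 and k = 18.
Computing: 2^18 = 262144

262144


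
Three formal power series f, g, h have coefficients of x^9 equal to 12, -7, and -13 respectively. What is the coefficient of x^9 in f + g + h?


Series addition is componentwise:
12 + -7 + -13
= -8

-8


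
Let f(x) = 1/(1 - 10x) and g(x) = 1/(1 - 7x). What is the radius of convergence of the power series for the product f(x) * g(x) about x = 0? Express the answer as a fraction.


The radius of 1/(1 - 10x) is 1/10 (nearest singularity at x = 1/10), and the radius of 1/(1 - 7x) is 1/7.
The product f(x)*g(x) = 1/((1 - 10x)(1 - 7x)) has singularities at both 1/10 and 1/7, so its radius of convergence is the distance to the nearest one:
min(1/10, 1/7) = 1/10.

1/10


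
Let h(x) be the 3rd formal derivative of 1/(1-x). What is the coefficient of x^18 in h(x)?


Differentiating 3 times: d^3/dx^3 [1/(1-x)] = 3!/(1-x)^4.
The expansion 1/(1-x)^4 = sum_{k>=0} C(k+3, 3) x^k, so the coefficient of x^n in 3!/(1-x)^4 is 3! * C(n+3, 3).
For n = 18: 6 * C(21, 3) = 6 * 1330 = 7980

7980


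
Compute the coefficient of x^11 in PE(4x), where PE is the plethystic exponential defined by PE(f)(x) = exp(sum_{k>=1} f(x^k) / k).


With f(x) = 4x, the exponent is sum_{k>=1} 4 x^k / k = 4 * (-ln(1 - x)). Exponentiating:
PE(4x) = exp(-4 ln(1 - x)) = 1/(1 - x)^4.
By the negative binomial expansion, [x^n] 1/(1 - x)^4 = C(n + 3, 3).
For n = 11: C(14, 3) = 364.

364


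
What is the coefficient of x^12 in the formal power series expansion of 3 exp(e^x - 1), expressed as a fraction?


exp(e^x - 1) is the exponential generating function for the Bell numbers Bell_k: exp(e^x - 1) = sum_{k>=0} Bell_k x^k / k!.
So the coefficient of x^12 in 3 exp(e^x - 1) is 3 Bell_12 / 12!.
Computing: Bell_12 = 4213597 and 12! = 479001600, giving
3 * 4213597/479001600 = 4213597/159667200.

4213597/159667200


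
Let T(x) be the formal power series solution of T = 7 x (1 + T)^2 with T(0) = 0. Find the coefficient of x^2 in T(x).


Apply the Lagrange inversion formula: if T = 7 x * phi(T) with phi(t) = (1 + t)^2, then [x^n] T = 7^n * (1/n) [t^(n-1)] phi(t)^n = 7^n * (1/n) [t^(n-1)] (1 + t)^(2n) = 7^n * (1/n) C(2n, n-1).
Using the identity C(2n, n-1) = C(2n, n) * n / (n+1), the unscaled factor equals C(2n, n) / (n+1) = C_n, the n-th Catalan number.
For n = 2: C_2 = C(4, 2) / 3 = 6/3 = 2.
With the 7^2 = 49 factor, the coefficient is 49 * 2 = 98.

98


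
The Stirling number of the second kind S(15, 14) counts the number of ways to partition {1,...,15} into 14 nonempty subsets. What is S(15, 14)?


Using the explicit formula S(n,k) = (1/k!) sum_{j=0}^{k} (-1)^(k-j) C(k,j) j^n:
S(15, 14) = 105
Equivalently, S(n,k) is n! times the coefficient of x^n in the EGF (e^x - 1)^k / k!.

105


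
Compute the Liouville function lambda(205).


The Liouville function is lambda(k) = (-1)^Omega(k), where Omega(k) counts the prime factors of k with multiplicity.
Factoring: 205 = 5 * 41, so Omega(205) = 2.
lambda(205) = (-1)^2 = 1.

1


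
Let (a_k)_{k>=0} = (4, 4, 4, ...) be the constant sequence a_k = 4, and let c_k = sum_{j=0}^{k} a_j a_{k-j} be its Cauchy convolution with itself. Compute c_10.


Since a_j = 4 for all j >= 0, the convolution sum becomes
c_k = sum_{j=0}^{k} 4 * 4 = 16 * (k + 1).
Equivalently, the generating function of (a_k) is 4/(1 - x) and its square is 16/(1 - x)^2 = sum_{k>=0} 16(k + 1) x^k.
For k = 10: 16 * 11 = 176.

176


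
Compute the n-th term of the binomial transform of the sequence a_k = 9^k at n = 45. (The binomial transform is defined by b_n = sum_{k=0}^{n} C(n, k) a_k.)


With a_k = 9^k, b_n = sum_{k=0}^{n} C(n, k) 9^k = (1 + 9)^n by the binomial theorem.
For n = 45: (1 + 9)^45 = 10^45 = 1000000000000000000000000000000000000000000000.

1000000000000000000000000000000000000000000000


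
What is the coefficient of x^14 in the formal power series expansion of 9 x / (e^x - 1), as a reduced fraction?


The exponential generating function for Bernoulli numbers is
x / (e^x - 1) = sum_{k>=0} B_k x^k / k!.
So the coefficient of x^14 in 9 x / (e^x - 1) is 9 B_14 / 14!.
Computing: B_14 = 7/6, 14! = 87178291200, giving
9 * 7/6 / 87178291200 = 1/8302694400.

1/8302694400
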